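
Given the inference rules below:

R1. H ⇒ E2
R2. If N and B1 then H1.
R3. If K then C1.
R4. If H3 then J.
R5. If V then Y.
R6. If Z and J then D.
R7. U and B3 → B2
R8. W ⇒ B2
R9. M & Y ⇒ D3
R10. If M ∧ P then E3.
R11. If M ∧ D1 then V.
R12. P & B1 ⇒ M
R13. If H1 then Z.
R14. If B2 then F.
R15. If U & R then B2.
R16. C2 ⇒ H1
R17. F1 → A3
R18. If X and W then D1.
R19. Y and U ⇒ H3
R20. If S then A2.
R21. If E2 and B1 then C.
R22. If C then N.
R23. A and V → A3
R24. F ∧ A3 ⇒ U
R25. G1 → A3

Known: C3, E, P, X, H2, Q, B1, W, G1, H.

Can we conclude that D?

Yes

E2  (by R1: H)
B2  (by R8: W)
M  (by R12: P, B1)
F  (by R14: B2)
D1  (by R18: X, W)
C  (by R21: E2, B1)
N  (by R22: C)
A3  (by R25: G1)
H1  (by R2: N, B1)
V  (by R11: M, D1)
Z  (by R13: H1)
U  (by R24: F, A3)
Y  (by R5: V)
H3  (by R19: Y, U)
J  (by R4: H3)
D  (by R6: Z, J)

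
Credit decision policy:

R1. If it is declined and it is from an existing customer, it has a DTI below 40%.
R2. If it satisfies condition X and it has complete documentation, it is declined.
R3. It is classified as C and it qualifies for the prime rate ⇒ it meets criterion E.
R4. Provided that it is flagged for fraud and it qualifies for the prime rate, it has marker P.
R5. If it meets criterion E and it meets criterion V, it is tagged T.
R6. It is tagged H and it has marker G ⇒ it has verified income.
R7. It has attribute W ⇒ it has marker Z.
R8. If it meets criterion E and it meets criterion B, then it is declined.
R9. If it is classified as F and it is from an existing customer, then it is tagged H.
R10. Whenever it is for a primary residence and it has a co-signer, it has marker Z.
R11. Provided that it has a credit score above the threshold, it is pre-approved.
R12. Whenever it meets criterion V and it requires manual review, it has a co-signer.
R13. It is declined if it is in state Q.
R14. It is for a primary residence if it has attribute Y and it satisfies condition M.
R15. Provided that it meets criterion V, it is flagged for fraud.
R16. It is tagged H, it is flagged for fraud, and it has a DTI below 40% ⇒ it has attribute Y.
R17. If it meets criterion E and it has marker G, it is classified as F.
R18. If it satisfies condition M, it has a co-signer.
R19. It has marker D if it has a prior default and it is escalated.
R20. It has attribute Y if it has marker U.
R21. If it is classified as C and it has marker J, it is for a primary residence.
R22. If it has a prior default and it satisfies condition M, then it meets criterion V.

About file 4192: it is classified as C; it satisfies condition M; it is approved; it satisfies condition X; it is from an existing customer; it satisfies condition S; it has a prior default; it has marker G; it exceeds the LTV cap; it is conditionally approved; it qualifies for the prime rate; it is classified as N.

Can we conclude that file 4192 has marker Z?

No

Forward chaining from the given facts derives: meets criterion E, is classified as F, has a co-signer, meets criterion V, is tagged T, is tagged H, is flagged for fraud, has marker P, has verified income.
Rules concluding "it has marker Z": R7 needs "it has attribute W"; R10 needs "it is for a primary residence" — none of these are established.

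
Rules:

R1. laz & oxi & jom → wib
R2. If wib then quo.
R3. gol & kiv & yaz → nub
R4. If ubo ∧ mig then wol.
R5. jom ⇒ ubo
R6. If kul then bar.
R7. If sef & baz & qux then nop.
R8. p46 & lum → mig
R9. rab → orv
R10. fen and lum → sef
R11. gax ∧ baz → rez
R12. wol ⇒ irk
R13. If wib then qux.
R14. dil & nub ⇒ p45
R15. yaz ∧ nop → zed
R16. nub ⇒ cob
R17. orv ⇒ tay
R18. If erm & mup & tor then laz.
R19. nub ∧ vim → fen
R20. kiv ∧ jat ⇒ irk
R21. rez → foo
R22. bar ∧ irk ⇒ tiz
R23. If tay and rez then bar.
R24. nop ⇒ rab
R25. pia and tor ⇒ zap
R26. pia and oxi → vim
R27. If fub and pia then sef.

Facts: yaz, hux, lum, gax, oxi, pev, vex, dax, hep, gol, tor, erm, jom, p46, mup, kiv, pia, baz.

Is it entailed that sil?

Forward chaining from the given facts derives: nub, ubo, mig, rez, cob, laz, foo, zap, vim, wib, quo, wol, irk, qux, fen, sef, nop, zed, rab, orv, tay, bar, tiz.
No rule has sil as its conclusion, and it is not among the given facts.

No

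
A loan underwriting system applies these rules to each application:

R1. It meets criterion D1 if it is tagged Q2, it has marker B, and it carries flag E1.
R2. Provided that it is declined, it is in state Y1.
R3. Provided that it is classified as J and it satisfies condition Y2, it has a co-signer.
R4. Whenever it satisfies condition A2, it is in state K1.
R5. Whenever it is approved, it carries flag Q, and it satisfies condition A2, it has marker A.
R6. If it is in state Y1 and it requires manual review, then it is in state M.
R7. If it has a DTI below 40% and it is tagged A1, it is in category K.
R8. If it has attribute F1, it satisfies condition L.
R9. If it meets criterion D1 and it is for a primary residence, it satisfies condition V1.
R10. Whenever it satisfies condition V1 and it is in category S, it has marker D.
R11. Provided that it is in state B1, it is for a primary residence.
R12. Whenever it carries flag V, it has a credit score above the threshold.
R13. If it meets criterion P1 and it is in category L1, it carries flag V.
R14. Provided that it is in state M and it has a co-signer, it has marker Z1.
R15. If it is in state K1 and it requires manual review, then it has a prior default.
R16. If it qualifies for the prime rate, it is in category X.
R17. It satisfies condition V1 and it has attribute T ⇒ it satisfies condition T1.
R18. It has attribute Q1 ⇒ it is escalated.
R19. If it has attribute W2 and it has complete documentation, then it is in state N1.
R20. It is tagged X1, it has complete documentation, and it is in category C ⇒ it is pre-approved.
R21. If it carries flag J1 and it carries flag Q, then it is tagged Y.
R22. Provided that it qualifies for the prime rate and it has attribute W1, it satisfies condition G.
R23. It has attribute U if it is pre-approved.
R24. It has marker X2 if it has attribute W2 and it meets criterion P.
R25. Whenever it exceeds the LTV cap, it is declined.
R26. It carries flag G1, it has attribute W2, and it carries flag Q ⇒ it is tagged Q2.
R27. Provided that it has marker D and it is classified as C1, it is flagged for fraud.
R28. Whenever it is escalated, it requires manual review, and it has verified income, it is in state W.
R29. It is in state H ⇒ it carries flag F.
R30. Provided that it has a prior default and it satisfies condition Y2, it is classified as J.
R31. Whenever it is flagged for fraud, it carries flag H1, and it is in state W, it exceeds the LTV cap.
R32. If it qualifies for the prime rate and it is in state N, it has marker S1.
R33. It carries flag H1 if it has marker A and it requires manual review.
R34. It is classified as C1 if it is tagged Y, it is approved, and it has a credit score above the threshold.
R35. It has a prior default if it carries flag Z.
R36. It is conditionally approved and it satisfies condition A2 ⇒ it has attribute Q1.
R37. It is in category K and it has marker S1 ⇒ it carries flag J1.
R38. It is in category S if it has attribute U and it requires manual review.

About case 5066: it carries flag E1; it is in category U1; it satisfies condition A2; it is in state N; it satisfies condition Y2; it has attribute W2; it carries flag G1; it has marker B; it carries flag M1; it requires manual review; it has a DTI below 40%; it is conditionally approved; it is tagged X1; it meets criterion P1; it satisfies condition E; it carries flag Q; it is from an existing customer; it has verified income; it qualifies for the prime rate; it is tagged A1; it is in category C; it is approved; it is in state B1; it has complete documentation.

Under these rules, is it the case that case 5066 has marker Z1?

No

Forward chaining from the given facts derives: is in state K1, has marker A, is in category K, is for a primary residence, has a prior default, is in category X, is in state N1, is pre-approved, has attribute U, is tagged Q2, is classified as J, has marker S1, carries flag H1, has attribute Q1, carries flag J1, is in category S, meets criterion D1, has a co-signer, satisfies condition V1, has marker D, is escalated, is tagged Y, is in state W.
The only rule concluding "it has marker Z1" is R14, which needs "it is in state M"; that is never established.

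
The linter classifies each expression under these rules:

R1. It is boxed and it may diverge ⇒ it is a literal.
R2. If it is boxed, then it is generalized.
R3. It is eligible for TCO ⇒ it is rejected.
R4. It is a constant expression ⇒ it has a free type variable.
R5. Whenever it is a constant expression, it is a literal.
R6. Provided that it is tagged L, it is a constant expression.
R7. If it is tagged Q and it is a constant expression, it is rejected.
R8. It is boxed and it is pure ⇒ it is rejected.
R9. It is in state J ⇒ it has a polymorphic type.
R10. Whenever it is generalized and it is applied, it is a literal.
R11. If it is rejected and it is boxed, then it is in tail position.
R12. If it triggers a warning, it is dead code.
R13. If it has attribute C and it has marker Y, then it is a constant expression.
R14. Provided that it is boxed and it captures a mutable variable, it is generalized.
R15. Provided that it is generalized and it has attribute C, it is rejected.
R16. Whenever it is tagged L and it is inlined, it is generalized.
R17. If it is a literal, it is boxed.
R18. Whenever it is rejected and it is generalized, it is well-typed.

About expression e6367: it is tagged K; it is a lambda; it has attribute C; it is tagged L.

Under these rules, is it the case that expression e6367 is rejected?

By R6 (it is tagged L): it is a constant expression.
By R5 (it is a constant expression): it is a literal.
By R17 (it is a literal): it is boxed.
By R2 (it is boxed): it is generalized.
By R15 (it is generalized, it has attribute C): it is rejected.

Yes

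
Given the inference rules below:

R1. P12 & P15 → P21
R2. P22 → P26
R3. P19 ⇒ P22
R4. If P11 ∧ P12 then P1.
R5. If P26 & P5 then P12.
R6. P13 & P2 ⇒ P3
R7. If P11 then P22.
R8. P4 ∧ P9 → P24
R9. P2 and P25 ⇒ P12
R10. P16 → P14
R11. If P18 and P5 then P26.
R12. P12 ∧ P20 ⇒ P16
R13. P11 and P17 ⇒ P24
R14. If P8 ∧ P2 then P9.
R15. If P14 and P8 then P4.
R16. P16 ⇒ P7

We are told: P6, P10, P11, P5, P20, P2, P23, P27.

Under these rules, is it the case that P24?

Forward chaining from the given facts derives: P22, P26, P12, P16, P7, P1, P14.
Rules concluding P24: R8 needs P4; R13 needs P17 — none of these are established.

No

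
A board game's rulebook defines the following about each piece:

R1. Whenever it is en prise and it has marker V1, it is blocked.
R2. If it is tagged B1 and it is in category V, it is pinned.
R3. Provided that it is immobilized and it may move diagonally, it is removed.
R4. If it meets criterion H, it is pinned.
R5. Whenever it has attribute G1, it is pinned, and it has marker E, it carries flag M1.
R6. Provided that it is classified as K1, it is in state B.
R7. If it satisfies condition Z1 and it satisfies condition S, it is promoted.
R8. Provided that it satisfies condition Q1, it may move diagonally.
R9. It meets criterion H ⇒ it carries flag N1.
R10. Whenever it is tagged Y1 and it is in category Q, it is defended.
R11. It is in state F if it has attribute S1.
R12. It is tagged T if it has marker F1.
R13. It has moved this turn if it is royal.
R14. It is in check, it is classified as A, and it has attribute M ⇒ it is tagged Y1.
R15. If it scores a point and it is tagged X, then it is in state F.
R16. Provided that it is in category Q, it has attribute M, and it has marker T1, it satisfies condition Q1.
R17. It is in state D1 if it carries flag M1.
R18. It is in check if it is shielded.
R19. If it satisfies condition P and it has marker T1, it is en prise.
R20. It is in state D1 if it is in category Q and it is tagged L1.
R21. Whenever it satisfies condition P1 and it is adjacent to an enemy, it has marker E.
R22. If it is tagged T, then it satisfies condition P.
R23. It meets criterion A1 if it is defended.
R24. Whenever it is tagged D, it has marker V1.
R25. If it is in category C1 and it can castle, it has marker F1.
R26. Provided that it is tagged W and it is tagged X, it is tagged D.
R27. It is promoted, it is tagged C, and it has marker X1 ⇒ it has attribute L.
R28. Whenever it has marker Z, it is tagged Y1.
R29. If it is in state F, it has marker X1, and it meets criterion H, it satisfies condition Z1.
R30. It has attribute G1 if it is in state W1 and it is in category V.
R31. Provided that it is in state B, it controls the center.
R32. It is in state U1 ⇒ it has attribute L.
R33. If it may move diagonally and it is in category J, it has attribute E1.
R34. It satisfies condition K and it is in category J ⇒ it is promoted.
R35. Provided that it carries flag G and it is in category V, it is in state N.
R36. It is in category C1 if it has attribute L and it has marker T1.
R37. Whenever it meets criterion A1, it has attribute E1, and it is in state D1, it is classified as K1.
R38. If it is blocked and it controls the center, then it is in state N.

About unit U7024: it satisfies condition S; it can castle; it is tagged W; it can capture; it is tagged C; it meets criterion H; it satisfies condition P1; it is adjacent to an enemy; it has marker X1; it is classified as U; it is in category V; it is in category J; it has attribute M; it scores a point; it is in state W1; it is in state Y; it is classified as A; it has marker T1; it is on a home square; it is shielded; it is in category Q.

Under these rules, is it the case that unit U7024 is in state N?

No

Forward chaining from the given facts derives: is pinned, carries flag N1, satisfies condition Q1, is in check, has marker E, has attribute G1, carries flag M1, may move diagonally, is tagged Y1, is in state D1, has attribute E1, is defended, meets criterion A1, is classified as K1, is in state B, controls the center.
Rules concluding "it is in state N": R35 needs "it carries flag G"; R38 needs "it is blocked" — none of these are established.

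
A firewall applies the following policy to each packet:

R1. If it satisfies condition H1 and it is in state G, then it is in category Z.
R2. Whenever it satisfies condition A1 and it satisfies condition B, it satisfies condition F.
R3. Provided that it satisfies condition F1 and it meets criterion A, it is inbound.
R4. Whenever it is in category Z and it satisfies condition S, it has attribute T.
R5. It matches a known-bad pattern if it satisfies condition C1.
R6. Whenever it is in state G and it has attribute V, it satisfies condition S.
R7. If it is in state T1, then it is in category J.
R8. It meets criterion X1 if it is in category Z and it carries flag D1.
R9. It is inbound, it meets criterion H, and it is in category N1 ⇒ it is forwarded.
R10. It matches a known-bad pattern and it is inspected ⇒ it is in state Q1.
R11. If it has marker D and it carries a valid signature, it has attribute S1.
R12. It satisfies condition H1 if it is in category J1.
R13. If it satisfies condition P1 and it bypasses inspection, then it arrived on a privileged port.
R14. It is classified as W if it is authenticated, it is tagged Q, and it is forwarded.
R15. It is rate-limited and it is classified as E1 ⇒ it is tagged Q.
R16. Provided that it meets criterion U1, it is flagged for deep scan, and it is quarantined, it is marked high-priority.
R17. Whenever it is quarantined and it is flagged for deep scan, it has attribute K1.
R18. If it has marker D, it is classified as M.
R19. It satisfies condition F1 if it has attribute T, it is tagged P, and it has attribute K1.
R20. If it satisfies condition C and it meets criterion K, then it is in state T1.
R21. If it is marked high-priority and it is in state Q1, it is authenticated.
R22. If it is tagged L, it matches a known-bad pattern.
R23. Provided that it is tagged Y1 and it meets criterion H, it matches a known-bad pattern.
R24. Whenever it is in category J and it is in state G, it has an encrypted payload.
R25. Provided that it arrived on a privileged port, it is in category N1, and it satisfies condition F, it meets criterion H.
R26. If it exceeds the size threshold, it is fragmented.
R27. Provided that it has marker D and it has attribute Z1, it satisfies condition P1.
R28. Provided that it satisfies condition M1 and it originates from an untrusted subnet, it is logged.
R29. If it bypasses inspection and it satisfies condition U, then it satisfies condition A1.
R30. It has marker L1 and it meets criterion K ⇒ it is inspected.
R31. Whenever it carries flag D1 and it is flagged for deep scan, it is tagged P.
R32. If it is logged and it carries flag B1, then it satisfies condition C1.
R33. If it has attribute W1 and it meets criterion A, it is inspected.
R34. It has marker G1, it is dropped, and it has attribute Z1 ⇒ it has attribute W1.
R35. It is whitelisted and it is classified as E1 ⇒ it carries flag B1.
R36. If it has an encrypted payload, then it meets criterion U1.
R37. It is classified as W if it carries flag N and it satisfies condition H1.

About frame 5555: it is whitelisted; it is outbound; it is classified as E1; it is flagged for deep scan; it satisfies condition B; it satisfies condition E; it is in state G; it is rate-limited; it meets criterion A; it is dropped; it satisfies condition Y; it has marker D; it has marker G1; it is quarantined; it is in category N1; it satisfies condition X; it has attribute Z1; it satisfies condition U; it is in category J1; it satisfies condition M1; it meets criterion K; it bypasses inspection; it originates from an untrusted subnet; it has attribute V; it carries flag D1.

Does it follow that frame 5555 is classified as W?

No

Forward chaining from the given facts derives: satisfies condition S, satisfies condition H1, is tagged Q, has attribute K1, is classified as M, satisfies condition P1, is logged, satisfies condition A1, is tagged P, has attribute W1, carries flag B1, is in category Z, satisfies condition F, has attribute T, meets criterion X1, arrived on a privileged port, satisfies condition F1, meets criterion H, satisfies condition C1, is inspected, is inbound, matches a known-bad pattern, is forwarded, is in state Q1.
Rules concluding "it is classified as W": R14 needs "it is authenticated"; R37 needs "it carries flag N" — none of these are established.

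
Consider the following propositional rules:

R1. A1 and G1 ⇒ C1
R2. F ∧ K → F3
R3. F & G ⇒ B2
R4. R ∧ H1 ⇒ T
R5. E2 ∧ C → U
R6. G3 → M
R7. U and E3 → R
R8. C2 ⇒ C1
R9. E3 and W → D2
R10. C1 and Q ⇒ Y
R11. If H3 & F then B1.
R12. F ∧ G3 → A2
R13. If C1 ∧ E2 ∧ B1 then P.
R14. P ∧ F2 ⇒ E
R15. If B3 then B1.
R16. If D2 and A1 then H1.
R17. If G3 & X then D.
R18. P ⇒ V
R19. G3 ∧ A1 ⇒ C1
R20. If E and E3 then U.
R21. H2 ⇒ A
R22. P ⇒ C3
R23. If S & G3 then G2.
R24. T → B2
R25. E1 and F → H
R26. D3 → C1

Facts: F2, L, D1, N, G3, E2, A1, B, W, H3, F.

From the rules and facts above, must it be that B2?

Forward chaining from the given facts derives: M, B1, A2, C1, P, E, V, C3.
Rules concluding B2: R3 needs G; R24 needs T — none of these are established.

No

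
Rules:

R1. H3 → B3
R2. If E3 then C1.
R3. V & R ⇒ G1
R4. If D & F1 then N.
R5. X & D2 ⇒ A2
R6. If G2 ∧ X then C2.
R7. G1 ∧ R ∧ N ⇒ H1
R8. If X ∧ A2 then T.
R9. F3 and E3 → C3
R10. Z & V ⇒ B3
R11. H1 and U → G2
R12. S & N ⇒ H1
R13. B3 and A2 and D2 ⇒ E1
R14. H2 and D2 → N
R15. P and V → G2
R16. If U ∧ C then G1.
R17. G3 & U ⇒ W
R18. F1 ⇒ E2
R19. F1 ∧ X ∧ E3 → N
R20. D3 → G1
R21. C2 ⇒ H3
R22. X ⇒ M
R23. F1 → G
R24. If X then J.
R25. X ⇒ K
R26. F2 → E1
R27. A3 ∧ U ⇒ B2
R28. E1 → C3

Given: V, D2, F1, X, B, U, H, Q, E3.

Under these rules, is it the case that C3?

No

Forward chaining from the given facts derives: C1, A2, T, E2, N, M, G, J, K.
Rules concluding C3: R9 needs F3; R28 needs E1 — none of these are established.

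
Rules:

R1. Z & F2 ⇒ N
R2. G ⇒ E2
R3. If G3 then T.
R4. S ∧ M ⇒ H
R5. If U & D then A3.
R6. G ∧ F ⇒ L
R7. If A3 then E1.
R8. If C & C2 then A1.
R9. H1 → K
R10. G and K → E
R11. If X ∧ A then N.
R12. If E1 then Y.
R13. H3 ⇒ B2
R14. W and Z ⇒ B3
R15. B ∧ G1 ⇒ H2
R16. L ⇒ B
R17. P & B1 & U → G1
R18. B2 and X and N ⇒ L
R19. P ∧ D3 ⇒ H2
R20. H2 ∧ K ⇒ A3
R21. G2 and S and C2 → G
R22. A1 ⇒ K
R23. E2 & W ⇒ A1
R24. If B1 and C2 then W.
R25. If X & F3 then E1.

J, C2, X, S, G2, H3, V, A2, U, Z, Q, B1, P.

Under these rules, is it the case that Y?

Forward chaining from the given facts derives: B2, G1, G, W, E2, B3, A1, K, E.
The only rule concluding Y is R12, which needs E1; that is never established.

No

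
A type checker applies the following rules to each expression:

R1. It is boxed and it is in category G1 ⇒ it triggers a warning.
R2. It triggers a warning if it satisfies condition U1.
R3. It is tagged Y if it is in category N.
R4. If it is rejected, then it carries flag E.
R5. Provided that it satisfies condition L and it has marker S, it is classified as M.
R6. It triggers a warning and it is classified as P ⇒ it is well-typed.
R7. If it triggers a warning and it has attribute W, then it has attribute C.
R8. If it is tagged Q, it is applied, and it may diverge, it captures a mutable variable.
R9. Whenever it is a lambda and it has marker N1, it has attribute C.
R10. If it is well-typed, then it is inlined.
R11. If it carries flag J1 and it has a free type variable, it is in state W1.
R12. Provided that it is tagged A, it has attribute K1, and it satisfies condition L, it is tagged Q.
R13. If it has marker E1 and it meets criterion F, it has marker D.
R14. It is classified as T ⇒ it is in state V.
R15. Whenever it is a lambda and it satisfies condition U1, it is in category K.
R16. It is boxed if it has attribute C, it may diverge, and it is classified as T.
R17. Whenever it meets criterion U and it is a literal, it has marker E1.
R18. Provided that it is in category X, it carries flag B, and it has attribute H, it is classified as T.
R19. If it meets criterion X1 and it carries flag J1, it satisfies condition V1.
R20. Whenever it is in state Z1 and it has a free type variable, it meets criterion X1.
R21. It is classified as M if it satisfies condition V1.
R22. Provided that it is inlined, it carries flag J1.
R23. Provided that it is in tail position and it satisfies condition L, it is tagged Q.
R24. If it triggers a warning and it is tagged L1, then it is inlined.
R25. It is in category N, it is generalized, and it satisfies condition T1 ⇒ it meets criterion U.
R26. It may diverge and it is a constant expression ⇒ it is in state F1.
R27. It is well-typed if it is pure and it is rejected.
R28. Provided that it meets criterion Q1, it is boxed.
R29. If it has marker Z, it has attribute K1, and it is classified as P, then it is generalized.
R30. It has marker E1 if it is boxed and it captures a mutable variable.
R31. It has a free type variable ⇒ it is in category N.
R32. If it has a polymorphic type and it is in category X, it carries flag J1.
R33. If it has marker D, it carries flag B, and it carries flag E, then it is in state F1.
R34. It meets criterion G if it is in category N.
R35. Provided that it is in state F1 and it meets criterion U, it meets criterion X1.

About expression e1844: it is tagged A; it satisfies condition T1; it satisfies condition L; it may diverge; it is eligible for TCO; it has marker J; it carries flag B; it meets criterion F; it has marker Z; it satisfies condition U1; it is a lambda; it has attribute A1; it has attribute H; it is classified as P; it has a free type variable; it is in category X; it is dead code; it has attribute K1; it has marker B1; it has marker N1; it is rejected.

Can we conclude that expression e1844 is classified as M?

Forward chaining from the given facts derives: triggers a warning, carries flag E, is well-typed, has attribute C, is inlined, is tagged Q, is in category K, is classified as T, carries flag J1, is generalized, is in category N, meets criterion G, is tagged Y, is in state W1, is in state V, is boxed, meets criterion U.
Rules concluding "it is classified as M": R5 needs "it has marker S"; R21 needs "it satisfies condition V1" — none of these are established.

No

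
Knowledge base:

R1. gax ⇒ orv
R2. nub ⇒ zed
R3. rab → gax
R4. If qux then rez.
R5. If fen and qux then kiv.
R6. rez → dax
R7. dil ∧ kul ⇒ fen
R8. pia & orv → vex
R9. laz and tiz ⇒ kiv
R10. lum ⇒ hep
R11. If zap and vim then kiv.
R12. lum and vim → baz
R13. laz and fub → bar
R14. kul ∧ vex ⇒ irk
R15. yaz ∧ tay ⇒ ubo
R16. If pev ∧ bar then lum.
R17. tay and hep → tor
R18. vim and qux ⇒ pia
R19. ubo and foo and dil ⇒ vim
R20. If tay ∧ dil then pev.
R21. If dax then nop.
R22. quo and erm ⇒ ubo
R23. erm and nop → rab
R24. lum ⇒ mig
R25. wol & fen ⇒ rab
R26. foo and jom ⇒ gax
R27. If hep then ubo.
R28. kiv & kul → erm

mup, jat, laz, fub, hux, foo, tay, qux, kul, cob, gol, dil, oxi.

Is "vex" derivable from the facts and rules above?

Yes

rez  (by R4: qux)
dax  (by R6: rez)
fen  (by R7: dil, kul)
bar  (by R13: laz, fub)
pev  (by R20: tay, dil)
nop  (by R21: dax)
kiv  (by R5: fen, qux)
lum  (by R16: pev, bar)
erm  (by R28: kiv, kul)
hep  (by R10: lum)
rab  (by R23: erm, nop)
ubo  (by R27: hep)
gax  (by R3: rab)
vim  (by R19: ubo, foo, dil)
orv  (by R1: gax)
pia  (by R18: vim, qux)
vex  (by R8: pia, orv)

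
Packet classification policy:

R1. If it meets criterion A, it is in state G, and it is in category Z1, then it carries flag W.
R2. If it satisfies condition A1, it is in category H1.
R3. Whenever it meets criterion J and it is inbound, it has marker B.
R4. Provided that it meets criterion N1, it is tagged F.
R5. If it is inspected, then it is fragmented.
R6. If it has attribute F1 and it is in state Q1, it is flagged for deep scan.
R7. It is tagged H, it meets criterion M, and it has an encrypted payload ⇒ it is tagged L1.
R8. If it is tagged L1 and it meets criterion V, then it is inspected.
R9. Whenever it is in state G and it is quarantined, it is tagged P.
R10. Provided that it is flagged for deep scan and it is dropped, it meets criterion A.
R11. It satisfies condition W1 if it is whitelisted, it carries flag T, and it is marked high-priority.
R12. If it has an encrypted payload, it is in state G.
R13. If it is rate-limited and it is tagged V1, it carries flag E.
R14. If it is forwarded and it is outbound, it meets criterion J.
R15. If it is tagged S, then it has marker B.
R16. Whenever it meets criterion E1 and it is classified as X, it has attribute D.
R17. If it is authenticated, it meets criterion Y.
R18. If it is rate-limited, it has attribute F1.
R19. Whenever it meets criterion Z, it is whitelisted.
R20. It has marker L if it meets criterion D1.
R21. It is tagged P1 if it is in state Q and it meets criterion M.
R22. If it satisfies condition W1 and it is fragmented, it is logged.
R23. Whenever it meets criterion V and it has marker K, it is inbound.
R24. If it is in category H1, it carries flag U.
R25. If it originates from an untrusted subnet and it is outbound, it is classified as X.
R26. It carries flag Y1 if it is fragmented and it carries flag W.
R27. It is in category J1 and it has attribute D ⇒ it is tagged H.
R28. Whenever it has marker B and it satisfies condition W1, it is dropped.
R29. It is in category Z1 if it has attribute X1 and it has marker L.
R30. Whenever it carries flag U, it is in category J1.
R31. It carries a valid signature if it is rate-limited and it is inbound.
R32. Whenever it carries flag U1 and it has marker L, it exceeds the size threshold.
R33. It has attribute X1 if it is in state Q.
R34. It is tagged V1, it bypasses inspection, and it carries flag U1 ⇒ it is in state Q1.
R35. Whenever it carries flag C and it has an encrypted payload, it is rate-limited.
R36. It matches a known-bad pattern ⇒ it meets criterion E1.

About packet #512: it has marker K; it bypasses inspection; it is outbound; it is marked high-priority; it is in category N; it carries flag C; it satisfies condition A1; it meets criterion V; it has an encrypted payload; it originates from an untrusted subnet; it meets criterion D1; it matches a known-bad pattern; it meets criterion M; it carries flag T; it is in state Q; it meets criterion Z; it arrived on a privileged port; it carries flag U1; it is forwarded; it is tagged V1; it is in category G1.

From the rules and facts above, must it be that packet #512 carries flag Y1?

By R2 (it satisfies condition A1): it is in category H1.
By R12 (it has an encrypted payload): it is in state G.
By R14 (it is forwarded, it is outbound): it meets criterion J.
By R19 (it meets criterion Z): it is whitelisted.
By R20 (it meets criterion D1): it has marker L.
By R23 (it meets criterion V, it has marker K): it is inbound.
By R24 (it is in category H1): it carries flag U.
By R25 (it originates from an untrusted subnet, it is outbound): it is classified as X.
By R30 (it carries flag U): it is in category J1.
By R33 (it is in state Q): it has attribute X1.
By R34 (it is tagged V1, it bypasses inspection, it carries flag U1): it is in state Q1.
By R35 (it carries flag C, it has an encrypted payload): it is rate-limited.
By R36 (it matches a known-bad pattern): it meets criterion E1.
By R3 (it meets criterion J, it is inbound): it has marker B.
By R11 (it is whitelisted, it carries flag T, it is marked high-priority): it satisfies condition W1.
By R16 (it meets criterion E1, it is classified as X): it has attribute D.
By R18 (it is rate-limited): it has attribute F1.
By R27 (it is in category J1, it has attribute D): it is tagged H.
By R28 (it has marker B, it satisfies condition W1): it is dropped.
By R29 (it has attribute X1, it has marker L): it is in category Z1.
By R6 (it has attribute F1, it is in state Q1): it is flagged for deep scan.
By R7 (it is tagged H, it meets criterion M, it has an encrypted payload): it is tagged L1.
By R8 (it is tagged L1, it meets criterion V): it is inspected.
By R10 (it is flagged for deep scan, it is dropped): it meets criterion A.
By R1 (it meets criterion A, it is in state G, it is in category Z1): it carries flag W.
By R5 (it is inspected): it is fragmented.
By R26 (it is fragmented, it carries flag W): it carries flag Y1.

Yes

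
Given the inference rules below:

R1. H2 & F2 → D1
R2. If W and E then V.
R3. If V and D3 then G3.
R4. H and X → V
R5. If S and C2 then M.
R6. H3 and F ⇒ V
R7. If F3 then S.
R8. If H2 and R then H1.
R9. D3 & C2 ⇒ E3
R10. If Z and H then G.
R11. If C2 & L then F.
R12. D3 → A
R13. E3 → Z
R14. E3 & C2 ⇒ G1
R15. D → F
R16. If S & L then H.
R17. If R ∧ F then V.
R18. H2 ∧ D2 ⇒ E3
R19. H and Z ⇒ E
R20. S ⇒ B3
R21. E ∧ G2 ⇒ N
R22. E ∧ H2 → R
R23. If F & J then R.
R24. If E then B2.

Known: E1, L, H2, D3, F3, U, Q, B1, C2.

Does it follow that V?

S  (by R7: F3)
E3  (by R9: D3, C2)
F  (by R11: C2, L)
Z  (by R13: E3)
H  (by R16: S, L)
E  (by R19: H, Z)
R  (by R22: E, H2)
V  (by R17: R, F)

Yes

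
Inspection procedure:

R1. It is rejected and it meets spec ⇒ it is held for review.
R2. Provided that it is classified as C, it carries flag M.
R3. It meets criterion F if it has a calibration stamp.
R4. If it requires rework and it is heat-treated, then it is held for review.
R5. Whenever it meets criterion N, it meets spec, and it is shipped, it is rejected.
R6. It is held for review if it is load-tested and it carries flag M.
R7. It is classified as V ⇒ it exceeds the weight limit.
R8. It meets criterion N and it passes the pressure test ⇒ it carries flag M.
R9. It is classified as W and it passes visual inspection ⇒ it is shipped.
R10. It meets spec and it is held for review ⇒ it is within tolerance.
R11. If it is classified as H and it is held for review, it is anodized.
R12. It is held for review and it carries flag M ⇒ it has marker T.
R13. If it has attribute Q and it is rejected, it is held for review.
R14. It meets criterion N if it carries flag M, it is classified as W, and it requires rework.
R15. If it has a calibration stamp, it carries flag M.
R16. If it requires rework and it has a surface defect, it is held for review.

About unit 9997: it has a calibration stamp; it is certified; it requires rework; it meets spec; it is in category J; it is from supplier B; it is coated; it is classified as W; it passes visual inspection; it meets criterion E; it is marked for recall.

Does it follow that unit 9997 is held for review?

Yes

By R9 (it is classified as W, it passes visual inspection): it is shipped.
By R15 (it has a calibration stamp): it carries flag M.
By R14 (it carries flag M, it is classified as W, it requires rework): it meets criterion N.
By R5 (it meets criterion N, it meets spec, it is shipped): it is rejected.
By R1 (it is rejected, it meets spec): it is held for review.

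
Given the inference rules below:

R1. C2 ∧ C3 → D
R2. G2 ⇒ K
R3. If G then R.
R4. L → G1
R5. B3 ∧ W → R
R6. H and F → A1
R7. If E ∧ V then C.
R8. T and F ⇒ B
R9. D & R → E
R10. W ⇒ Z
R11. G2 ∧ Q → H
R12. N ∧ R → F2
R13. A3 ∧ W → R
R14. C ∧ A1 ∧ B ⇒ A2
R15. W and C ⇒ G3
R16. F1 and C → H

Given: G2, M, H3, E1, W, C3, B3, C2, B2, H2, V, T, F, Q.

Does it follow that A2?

Yes

D  (by R1: C2, C3)
R  (by R5: B3, W)
B  (by R8: T, F)
E  (by R9: D, R)
H  (by R11: G2, Q)
A1  (by R6: H, F)
C  (by R7: E, V)
A2  (by R14: C, A1, B)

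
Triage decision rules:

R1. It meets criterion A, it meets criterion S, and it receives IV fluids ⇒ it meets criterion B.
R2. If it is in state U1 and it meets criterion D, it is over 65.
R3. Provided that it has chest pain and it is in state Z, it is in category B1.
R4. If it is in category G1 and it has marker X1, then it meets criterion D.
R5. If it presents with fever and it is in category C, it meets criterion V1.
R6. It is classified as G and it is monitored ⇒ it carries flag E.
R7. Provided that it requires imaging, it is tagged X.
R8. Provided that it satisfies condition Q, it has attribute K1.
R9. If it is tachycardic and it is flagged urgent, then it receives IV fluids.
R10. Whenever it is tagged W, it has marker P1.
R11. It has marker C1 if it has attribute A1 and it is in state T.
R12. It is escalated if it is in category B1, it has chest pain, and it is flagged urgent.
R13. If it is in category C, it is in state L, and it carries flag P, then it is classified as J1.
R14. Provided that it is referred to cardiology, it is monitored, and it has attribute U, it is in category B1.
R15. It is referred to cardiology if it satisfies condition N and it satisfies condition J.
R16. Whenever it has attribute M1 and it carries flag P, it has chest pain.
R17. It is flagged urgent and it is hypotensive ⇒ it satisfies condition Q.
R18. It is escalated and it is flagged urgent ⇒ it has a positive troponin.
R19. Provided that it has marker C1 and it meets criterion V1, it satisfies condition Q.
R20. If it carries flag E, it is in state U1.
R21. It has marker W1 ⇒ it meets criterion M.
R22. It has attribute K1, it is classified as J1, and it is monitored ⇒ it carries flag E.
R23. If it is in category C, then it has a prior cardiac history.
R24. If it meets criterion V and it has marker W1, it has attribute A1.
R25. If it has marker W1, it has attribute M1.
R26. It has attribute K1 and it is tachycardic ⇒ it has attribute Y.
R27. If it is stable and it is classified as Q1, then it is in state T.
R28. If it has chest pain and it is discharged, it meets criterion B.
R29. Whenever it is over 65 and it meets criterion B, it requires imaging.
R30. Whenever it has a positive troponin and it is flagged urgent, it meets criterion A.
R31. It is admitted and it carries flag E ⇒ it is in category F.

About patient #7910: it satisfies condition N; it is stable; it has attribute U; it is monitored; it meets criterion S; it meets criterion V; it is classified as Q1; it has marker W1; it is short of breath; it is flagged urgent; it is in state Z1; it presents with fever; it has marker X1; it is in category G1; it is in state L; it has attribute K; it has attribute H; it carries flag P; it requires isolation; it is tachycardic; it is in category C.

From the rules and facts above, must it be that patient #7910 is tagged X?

No

Forward chaining from the given facts derives: meets criterion D, meets criterion V1, receives IV fluids, is classified as J1, meets criterion M, has a prior cardiac history, has attribute A1, has attribute M1, is in state T, has marker C1, has chest pain, satisfies condition Q, has attribute K1, carries flag E, has attribute Y, is in state U1, is over 65.
The only rule concluding "it is tagged X" is R7, which needs "it requires imaging"; that is never established.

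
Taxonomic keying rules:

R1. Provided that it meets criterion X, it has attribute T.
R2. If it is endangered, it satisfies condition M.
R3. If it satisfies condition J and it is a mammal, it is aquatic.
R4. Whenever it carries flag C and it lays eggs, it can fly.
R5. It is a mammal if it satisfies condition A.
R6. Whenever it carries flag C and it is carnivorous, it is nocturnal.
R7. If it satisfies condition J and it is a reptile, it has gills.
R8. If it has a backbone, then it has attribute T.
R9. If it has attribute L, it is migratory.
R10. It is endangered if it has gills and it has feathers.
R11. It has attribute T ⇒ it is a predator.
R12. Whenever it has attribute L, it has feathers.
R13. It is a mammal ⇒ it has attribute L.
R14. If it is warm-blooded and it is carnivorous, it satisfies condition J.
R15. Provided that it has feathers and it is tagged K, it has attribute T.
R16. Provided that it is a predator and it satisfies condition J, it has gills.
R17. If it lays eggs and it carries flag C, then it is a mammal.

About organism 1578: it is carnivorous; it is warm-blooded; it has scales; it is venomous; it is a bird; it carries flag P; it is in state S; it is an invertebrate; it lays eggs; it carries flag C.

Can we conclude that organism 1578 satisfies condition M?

Forward chaining from the given facts derives: can fly, is nocturnal, satisfies condition J, is a mammal, is aquatic, has attribute L, is migratory, has feathers.
The only rule concluding "it satisfies condition M" is R2, which needs "it is endangered"; that is never established.

No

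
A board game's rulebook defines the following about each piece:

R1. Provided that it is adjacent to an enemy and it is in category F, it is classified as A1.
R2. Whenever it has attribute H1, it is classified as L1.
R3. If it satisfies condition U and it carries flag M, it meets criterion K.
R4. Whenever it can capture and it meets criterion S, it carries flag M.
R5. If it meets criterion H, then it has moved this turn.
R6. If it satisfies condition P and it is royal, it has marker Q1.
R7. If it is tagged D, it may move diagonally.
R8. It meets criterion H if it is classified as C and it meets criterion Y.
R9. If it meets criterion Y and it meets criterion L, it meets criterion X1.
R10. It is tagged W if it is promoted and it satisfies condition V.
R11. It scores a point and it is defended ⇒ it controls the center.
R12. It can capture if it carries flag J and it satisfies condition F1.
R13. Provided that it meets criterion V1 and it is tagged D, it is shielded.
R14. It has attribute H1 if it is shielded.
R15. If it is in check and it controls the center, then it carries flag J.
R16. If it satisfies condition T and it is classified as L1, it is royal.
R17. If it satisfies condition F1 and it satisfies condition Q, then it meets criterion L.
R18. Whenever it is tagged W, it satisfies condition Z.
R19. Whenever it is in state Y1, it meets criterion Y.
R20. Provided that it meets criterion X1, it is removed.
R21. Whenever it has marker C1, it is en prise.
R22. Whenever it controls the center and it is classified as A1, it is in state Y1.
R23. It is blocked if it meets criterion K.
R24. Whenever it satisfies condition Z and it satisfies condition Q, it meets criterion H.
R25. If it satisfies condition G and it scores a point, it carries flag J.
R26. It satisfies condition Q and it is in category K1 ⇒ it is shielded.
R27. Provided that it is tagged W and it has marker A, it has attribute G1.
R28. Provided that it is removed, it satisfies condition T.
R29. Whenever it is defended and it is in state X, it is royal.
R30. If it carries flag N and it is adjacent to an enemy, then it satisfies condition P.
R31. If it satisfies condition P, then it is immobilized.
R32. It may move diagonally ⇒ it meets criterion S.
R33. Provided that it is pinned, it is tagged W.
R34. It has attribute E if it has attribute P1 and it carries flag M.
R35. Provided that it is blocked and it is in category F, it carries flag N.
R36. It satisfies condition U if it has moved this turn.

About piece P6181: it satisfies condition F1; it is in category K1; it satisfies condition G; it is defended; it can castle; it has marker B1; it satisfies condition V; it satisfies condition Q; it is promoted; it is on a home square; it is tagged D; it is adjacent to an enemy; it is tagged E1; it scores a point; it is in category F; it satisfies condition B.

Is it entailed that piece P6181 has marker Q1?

Yes

By R1 (it is adjacent to an enemy, it is in category F): it is classified as A1.
By R7 (it is tagged D): it may move diagonally.
By R10 (it is promoted, it satisfies condition V): it is tagged W.
By R11 (it scores a point, it is defended): it controls the center.
By R17 (it satisfies condition F1, it satisfies condition Q): it meets criterion L.
By R18 (it is tagged W): it satisfies condition Z.
By R22 (it controls the center, it is classified as A1): it is in state Y1.
By R24 (it satisfies condition Z, it satisfies condition Q): it meets criterion H.
By R25 (it satisfies condition G, it scores a point): it carries flag J.
By R26 (it satisfies condition Q, it is in category K1): it is shielded.
By R32 (it may move diagonally): it meets criterion S.
By R5 (it meets criterion H): it has moved this turn.
By R12 (it carries flag J, it satisfies condition F1): it can capture.
By R14 (it is shielded): it has attribute H1.
By R19 (it is in state Y1): it meets criterion Y.
By R36 (it has moved this turn): it satisfies condition U.
By R2 (it has attribute H1): it is classified as L1.
By R4 (it can capture, it meets criterion S): it carries flag M.
By R9 (it meets criterion Y, it meets criterion L): it meets criterion X1.
By R20 (it meets criterion X1): it is removed.
By R28 (it is removed): it satisfies condition T.
By R3 (it satisfies condition U, it carries flag M): it meets criterion K.
By R16 (it satisfies condition T, it is classified as L1): it is royal.
By R23 (it meets criterion K): it is blocked.
By R35 (it is blocked, it is in category F): it carries flag N.
By R30 (it carries flag N, it is adjacent to an enemy): it satisfies condition P.
By R6 (it satisfies condition P, it is royal): it has marker Q1.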